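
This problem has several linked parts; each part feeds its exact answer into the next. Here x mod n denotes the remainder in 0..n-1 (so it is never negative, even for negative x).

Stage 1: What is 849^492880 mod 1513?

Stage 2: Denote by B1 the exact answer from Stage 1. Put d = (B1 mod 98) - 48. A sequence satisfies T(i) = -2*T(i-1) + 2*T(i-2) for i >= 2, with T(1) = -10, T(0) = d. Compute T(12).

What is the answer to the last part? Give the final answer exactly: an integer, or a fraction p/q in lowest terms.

Stage 1: squarings mod 1513: 849^1=849, 849^2=613, 849^4=545, 849^8=477, 849^16=579, 849^32=868, 849^64=1463, 849^128=987, 849^256=1310, 849^512=358, 849^1024=1072, 849^2048=817, 849^4096=256, 849^8192=477, 849^16384=579, 849^32768=868, 849^65536=1463, 849^131072=987, 849^262144=1310; 849^492880 = 849^16 * 849^64 * 849^256 * 849^1024 * 849^32768 * 849^65536 * 849^131072 * 849^262144 = 1310 (mod 1513); answer 1310
Stage 2: B1 = 1310; d = -12; T(2) = -2*(-10) + 2*(-12) = -4; iterating: T(2)=-4, T(3)=-12, T(4)=16, T(5)=-56, T(6)=144, T(7)=-400, T(8)=1088, T(9)=-2976, T(10)=8128, T(11)=-22208, T(12)=60672; answer 60672

60672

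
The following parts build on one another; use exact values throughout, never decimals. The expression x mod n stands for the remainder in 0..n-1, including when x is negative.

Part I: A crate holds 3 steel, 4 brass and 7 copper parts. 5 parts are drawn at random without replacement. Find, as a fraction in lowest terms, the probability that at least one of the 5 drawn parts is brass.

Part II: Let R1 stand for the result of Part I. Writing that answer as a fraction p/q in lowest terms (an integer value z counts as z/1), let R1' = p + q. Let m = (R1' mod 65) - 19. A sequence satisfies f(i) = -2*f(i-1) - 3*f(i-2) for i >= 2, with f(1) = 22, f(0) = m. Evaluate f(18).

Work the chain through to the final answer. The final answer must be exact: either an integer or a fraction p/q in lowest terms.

Part I: total draws C(14,5) = 2002; complement C(10,5) = 252; favorable 2002 - 252 = 1750; P = 125/143; answer 125/143
Part II: R1 = 125/143; threaded value p + q = 268; m = -11; f(2) = -2*(22) - 3*(-11) = -11; iterating: f(2)=-11, f(3)=-44, f(4)=121, f(5)=-110, f(6)=-143, f(7)=616, f(8)=-803, f(9)=-242, f(10)=2893, f(11)=-5060, f(12)=1441, f(13)=12298, f(14)=-28919, f(15)=20944, f(16)=44869, f(17)=-152570, f(18)=170533; answer 170533

170533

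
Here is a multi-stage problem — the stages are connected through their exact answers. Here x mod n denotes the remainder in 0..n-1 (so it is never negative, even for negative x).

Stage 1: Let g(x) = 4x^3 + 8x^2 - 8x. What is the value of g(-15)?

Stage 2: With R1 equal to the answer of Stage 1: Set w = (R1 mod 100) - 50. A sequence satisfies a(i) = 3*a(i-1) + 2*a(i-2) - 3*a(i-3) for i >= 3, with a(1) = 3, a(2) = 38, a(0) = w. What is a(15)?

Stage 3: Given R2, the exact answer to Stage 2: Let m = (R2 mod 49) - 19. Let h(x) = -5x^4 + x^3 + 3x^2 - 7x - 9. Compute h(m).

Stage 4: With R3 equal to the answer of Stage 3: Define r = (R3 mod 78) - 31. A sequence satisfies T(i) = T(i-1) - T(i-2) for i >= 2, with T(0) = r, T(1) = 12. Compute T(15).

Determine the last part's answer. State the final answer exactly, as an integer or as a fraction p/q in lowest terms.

-42

Stage 1: 4*(-15)^3 + 8*(-15)^2 - 8*(-15)^1 = (-13500) + (1800) + (120) = -11580; answer -11580
Stage 2: R1 = -11580; w = -30; a(3) = 3*(38) + 2*(3) - 3*(-30) = 210; iterating: a(3)=210, a(4)=697, a(5)=2397, a(6)=7955, a(7)=26568, a(8)=88423, a(9)=294540, a(10)=980762, a(11)=3266097, a(12)=10876195, a(13)=36218493, a(14)=120609578, a(15)=401637135; answer 401637135
Stage 3: R2 = 401637135; m = -8; -5*(-8)^4 + 1*(-8)^3 + 3*(-8)^2 - 7*(-8)^1 - 9 = (-20480) + (-512) + (192) + (56) + (-9) = -20753; answer -20753
Stage 4: R3 = -20753; r = 42; T(2) = 1*(12) - 1*(42) = -30; iterating: T(2)=-30, T(3)=-42, T(4)=-12, T(5)=30, T(6)=42, T(7)=12, T(8)=-30, T(9)=-42, T(10)=-12, T(11)=30, T(12)=42, T(13)=12, T(14)=-30, T(15)=-42; answer -42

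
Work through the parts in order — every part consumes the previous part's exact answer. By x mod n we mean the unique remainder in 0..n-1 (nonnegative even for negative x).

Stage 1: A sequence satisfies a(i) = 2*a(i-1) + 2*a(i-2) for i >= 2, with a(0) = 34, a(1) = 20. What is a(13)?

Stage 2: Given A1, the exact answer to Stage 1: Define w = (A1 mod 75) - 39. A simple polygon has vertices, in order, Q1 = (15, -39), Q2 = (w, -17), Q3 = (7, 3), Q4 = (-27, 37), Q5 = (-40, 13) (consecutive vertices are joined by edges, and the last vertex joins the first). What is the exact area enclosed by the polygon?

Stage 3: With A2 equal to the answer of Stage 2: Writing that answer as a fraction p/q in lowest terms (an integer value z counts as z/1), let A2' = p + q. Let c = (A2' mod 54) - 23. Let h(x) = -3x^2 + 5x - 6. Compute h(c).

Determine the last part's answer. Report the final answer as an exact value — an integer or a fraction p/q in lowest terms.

Stage 1: a(2) = 2*(20) + 2*(34) = 108; iterating: a(2)=108, a(3)=256, a(4)=728, a(5)=1968, a(6)=5392, a(7)=14720, a(8)=40224, a(9)=109888, a(10)=300224, a(11)=820224, a(12)=2240896, a(13)=6122240; answer 6122240
Stage 2: A1 = 6122240; w = 26; cross terms: (15*-17 - 26*-39)=759, (26*3 - 7*-17)=197, (7*37 - -27*3)=340, (-27*13 - -40*37)=1129, (-40*-39 - 15*13)=1365; twice the area = |3790| = 3790; area = 1895; answer 1895
Stage 3: A2 = 1895; threaded value p + q = 1896; c = -17; -3*(-17)^2 + 5*(-17)^1 - 6 = (-867) + (-85) + (-6) = -958; answer -958

-958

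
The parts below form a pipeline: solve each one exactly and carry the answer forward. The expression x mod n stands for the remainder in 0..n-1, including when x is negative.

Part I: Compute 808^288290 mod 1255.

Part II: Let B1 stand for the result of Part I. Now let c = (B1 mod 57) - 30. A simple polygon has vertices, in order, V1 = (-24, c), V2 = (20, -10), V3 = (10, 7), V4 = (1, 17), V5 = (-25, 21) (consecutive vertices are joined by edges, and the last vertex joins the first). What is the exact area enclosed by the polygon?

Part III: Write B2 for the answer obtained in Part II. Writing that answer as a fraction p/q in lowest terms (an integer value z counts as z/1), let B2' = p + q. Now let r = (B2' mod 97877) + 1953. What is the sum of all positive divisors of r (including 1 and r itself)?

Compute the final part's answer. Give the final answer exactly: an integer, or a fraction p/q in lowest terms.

5712

Part I: squarings mod 1255: 808^1=808, 808^2=264, 808^4=671, 808^8=951, 808^16=801, 808^32=296, 808^64=1021, 808^128=791, 808^256=691, 808^512=581, 808^1024=1221, 808^2048=1156, 808^4096=1016, 808^8192=646, 808^16384=656, 808^32768=1126, 808^65536=326, 808^131072=856, 808^262144=1071; 808^288290 = 808^2 * 808^32 * 808^512 * 808^1024 * 808^8192 * 808^16384 * 808^262144 = 1129 (mod 1255); answer 1129
Part II: B1 = 1129; c = 16; cross terms: (-24*-10 - 20*16)=-80, (20*7 - 10*-10)=240, (10*17 - 1*7)=163, (1*21 - -25*17)=446, (-25*16 - -24*21)=104; twice the area = |873| = 873; area = 873/2; answer 873/2
Part III: B2 = 873/2; threaded value p + q = 875; r = 2828; 2828 = 2^2 * 7 * 101; sigma = (1 + 2 + 4) * (1 + 7) * (1 + 101) = 7 * 8 * 102 = 5712; answer 5712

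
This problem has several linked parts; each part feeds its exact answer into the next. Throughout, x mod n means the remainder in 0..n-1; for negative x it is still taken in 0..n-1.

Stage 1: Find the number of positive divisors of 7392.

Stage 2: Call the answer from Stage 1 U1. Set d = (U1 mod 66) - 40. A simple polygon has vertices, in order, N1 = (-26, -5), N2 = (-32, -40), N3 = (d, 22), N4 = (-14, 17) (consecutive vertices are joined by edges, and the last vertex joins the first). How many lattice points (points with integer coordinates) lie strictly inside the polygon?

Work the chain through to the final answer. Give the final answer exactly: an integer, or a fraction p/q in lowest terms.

724

Stage 1: 7392 = 2^5 * 3 * 7 * 11; number of divisors = (5+1) * (1+1) * (1+1) * (1+1) = 48; answer 48
Stage 2: U1 = 48; d = 8; cross terms: (-26*-40 - -32*-5)=880, (-32*22 - 8*-40)=-384, (8*17 - -14*22)=444, (-14*-5 - -26*17)=512; twice the area = |1452| = 1452; area = 726; boundary points = 1 + 2 + 1 + 2 = 6; strictly interior points = area - boundary/2 + 1 = 724; answer 724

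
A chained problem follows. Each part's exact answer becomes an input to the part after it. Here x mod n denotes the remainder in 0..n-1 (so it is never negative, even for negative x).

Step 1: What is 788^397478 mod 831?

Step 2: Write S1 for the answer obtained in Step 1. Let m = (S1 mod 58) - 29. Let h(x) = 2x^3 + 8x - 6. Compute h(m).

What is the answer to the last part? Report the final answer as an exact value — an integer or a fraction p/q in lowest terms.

Step 1: squarings mod 831: 788^1=788, 788^2=187, 788^4=67, 788^8=334, 788^16=202, 788^32=85, 788^64=577, 788^128=529, 788^256=625, 788^512=55, 788^1024=532, 788^2048=484, 788^4096=745, 788^8192=748, 788^16384=241, 788^32768=742, 788^65536=442, 788^131072=79, 788^262144=424; 788^397478 = 788^2 * 788^4 * 788^32 * 788^128 * 788^4096 * 788^131072 * 788^262144 = 454 (mod 831); answer 454
Step 2: S1 = 454; m = 19; 2*(19)^3 + 8*(19)^1 - 6 = (13718) + (152) + (-6) = 13864; answer 13864

13864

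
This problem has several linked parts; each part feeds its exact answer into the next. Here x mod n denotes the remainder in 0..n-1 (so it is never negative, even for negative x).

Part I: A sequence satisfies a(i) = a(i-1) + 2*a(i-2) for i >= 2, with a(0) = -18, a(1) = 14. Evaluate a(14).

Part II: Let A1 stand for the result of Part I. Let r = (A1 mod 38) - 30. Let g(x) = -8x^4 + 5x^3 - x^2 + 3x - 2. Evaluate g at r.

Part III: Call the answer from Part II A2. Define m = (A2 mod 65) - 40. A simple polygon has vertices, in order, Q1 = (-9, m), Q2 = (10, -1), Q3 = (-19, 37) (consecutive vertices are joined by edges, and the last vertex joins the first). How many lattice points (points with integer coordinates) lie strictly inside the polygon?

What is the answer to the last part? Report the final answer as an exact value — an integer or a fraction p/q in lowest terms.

Part I: a(2) = 1*(14) + 2*(-18) = -22; iterating: a(2)=-22, a(3)=6, a(4)=-38, a(5)=-26, a(6)=-102, a(7)=-154, a(8)=-358, a(9)=-666, a(10)=-1382, a(11)=-2714, a(12)=-5478, a(13)=-10906, a(14)=-21862; answer -21862
Part II: A1 = -21862; r = -4; -8*(-4)^4 + 5*(-4)^3 - 1*(-4)^2 + 3*(-4)^1 - 2 = (-2048) + (-320) + (-16) + (-12) + (-2) = -2398; answer -2398
Part III: A2 = -2398; m = -33; cross terms: (-9*-1 - 10*-33)=339, (10*37 - -19*-1)=351, (-19*-33 - -9*37)=960; twice the area = |1650| = 1650; area = 825; boundary points = 1 + 1 + 10 = 12; strictly interior points = area - boundary/2 + 1 = 820; answer 820

820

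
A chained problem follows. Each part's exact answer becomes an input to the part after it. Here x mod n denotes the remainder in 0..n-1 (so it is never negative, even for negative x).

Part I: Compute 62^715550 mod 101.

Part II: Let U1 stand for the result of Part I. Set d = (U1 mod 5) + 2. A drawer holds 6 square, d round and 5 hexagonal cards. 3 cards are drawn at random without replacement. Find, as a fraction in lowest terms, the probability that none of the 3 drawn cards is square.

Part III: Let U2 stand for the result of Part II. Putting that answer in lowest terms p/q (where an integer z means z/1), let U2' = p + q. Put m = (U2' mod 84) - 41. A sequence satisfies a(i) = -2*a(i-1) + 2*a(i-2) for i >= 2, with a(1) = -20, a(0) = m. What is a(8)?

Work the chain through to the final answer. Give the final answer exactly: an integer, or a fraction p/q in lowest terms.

36288

Part I: squarings mod 101: 62^1=62, 62^2=6, 62^4=36, 62^8=84, 62^16=87, 62^32=95, 62^64=36, 62^128=84, 62^256=87, 62^512=95, 62^1024=36, 62^2048=84, 62^4096=87, 62^8192=95, 62^16384=36, 62^32768=84, 62^65536=87, 62^131072=95, 62^262144=36, 62^524288=84; 62^715550 = 62^2 * 62^4 * 62^8 * 62^16 * 62^256 * 62^512 * 62^2048 * 62^8192 * 62^16384 * 62^32768 * 62^131072 * 62^524288 = 100 (mod 101); answer 100
Part II: U1 = 100; d = 2; total draws C(13,3) = 286; favorable C(7,3) = 35; P = 35/286; answer 35/286
Part III: U2 = 35/286; threaded value p + q = 321; m = 28; a(2) = -2*(-20) + 2*(28) = 96; iterating: a(2)=96, a(3)=-232, a(4)=656, a(5)=-1776, a(6)=4864, a(7)=-13280, a(8)=36288; answer 36288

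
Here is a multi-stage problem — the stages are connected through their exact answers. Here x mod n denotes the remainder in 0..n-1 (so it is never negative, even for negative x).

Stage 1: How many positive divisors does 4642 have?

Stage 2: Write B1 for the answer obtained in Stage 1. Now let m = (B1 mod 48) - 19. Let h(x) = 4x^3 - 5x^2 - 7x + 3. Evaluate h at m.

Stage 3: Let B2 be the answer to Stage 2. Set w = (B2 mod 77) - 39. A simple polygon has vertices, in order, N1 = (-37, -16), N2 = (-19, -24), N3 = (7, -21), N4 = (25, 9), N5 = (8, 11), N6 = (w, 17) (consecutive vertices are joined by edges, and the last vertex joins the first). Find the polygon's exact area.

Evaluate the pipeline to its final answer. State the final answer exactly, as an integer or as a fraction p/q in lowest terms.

3679/2

Stage 1: 4642 = 2 * 11 * 211; number of divisors = (1+1) * (1+1) * (1+1) = 8; answer 8
Stage 2: B1 = 8; m = -11; 4*(-11)^3 - 5*(-11)^2 - 7*(-11)^1 + 3 = (-5324) + (-605) + (77) + (3) = -5849; answer -5849
Stage 3: B2 = -5849; w = -36; cross terms: (-37*-24 - -19*-16)=584, (-19*-21 - 7*-24)=567, (7*9 - 25*-21)=588, (25*11 - 8*9)=203, (8*17 - -36*11)=532, (-36*-16 - -37*17)=1205; twice the area = |3679| = 3679; area = 3679/2; answer 3679/2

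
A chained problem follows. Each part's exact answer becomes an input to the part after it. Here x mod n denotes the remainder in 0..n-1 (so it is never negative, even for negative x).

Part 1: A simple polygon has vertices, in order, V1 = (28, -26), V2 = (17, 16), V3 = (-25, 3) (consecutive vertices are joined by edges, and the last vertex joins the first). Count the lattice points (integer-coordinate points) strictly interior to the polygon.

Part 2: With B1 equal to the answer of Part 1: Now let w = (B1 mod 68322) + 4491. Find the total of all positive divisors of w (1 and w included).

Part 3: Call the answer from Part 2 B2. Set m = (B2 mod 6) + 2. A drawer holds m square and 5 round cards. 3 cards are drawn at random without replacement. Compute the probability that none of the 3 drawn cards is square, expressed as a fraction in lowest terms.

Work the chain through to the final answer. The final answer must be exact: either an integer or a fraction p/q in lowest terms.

Part 1: cross terms: (28*16 - 17*-26)=890, (17*3 - -25*16)=451, (-25*-26 - 28*3)=566; twice the area = |1907| = 1907; area = 1907/2; boundary points = 1 + 1 + 1 = 3; strictly interior points = area - boundary/2 + 1 = 953; answer 953
Part 2: B1 = 953; w = 5444; 5444 = 2^2 * 1361; sigma = (1 + 2 + 4) * (1 + 1361) = 7 * 1362 = 9534; answer 9534
Part 3: B2 = 9534; m = 2; total draws C(7,3) = 35; favorable C(5,3) = 10; P = 2/7; answer 2/7

2/7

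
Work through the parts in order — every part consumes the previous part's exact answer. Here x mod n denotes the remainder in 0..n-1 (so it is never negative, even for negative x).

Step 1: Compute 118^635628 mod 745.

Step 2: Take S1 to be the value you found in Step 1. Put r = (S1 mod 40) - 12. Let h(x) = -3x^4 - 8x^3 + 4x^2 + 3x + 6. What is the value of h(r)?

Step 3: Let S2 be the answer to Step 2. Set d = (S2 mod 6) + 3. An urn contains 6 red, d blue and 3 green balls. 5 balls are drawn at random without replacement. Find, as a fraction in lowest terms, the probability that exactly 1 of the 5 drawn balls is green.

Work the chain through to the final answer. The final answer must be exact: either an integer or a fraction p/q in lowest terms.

Step 1: squarings mod 745: 118^1=118, 118^2=514, 118^4=466, 118^8=361, 118^16=691, 118^32=681, 118^64=371, 118^128=561, 118^256=331, 118^512=46, 118^1024=626, 118^2048=6, 118^4096=36, 118^8192=551, 118^16384=386, 118^32768=741, 118^65536=16, 118^131072=256, 118^262144=721, 118^524288=576; 118^635628 = 118^4 * 118^8 * 118^32 * 118^64 * 118^128 * 118^512 * 118^4096 * 118^8192 * 118^32768 * 118^65536 * 118^524288 = 291 (mod 745); answer 291
Step 2: S1 = 291; r = -1; -3*(-1)^4 - 8*(-1)^3 + 4*(-1)^2 + 3*(-1)^1 + 6 = (-3) + (8) + (4) + (-3) + (6) = 12; answer 12
Step 3: S2 = 12; d = 3; total draws C(12,5) = 792; favorable C(3,1)*C(9,4) = 378; P = 21/44; answer 21/44

21/44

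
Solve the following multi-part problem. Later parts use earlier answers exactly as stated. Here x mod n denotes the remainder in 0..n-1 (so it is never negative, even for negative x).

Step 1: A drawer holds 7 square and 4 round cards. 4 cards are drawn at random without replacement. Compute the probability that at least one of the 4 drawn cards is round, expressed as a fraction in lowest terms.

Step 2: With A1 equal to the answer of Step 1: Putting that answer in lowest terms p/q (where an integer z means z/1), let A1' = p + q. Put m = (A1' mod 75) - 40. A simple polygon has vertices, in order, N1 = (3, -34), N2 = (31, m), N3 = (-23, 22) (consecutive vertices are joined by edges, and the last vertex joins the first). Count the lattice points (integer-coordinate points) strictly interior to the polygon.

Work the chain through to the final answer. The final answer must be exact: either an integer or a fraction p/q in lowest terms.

Step 1: total draws C(11,4) = 330; complement C(7,4) = 35; favorable 330 - 35 = 295; P = 59/66; answer 59/66
Step 2: A1 = 59/66; threaded value p + q = 125; m = 10; cross terms: (3*10 - 31*-34)=1084, (31*22 - -23*10)=912, (-23*-34 - 3*22)=716; twice the area = |2712| = 2712; area = 1356; boundary points = 4 + 6 + 2 = 12; strictly interior points = area - boundary/2 + 1 = 1351; answer 1351

1351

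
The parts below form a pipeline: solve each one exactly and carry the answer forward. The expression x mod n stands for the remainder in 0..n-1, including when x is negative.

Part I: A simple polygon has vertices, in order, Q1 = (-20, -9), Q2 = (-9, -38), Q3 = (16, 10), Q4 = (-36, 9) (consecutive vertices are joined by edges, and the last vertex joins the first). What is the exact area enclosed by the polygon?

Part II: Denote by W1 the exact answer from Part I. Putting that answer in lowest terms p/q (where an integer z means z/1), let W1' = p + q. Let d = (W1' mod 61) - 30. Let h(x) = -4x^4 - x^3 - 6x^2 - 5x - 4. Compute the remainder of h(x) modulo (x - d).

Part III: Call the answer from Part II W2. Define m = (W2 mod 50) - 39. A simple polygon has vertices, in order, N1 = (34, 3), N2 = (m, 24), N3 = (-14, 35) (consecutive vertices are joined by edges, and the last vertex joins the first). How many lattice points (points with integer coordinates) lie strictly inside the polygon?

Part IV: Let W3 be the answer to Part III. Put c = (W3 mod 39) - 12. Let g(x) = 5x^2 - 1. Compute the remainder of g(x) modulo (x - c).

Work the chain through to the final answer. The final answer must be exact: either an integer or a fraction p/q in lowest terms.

1999

Part I: cross terms: (-20*-38 - -9*-9)=679, (-9*10 - 16*-38)=518, (16*9 - -36*10)=504, (-36*-9 - -20*9)=504; twice the area = |2205| = 2205; area = 2205/2; answer 2205/2
Part II: W1 = 2205/2; threaded value p + q = 2207; d = -19; remainder = value at the root: -4*(-19)^4 - 1*(-19)^3 - 6*(-19)^2 - 5*(-19)^1 - 4 = (-521284) + (6859) + (-2166) + (95) + (-4) = -516500; answer -516500
Part III: W2 = -516500; m = -39; cross terms: (34*24 - -39*3)=933, (-39*35 - -14*24)=-1029, (-14*3 - 34*35)=-1232; twice the area = |-1328| = 1328; area = 664; boundary points = 1 + 1 + 16 = 18; strictly interior points = area - boundary/2 + 1 = 656; answer 656
Part IV: W3 = 656; c = 20; remainder = value at the root: 5*(20)^2 - 1 = (2000) + (-1) = 1999; answer 1999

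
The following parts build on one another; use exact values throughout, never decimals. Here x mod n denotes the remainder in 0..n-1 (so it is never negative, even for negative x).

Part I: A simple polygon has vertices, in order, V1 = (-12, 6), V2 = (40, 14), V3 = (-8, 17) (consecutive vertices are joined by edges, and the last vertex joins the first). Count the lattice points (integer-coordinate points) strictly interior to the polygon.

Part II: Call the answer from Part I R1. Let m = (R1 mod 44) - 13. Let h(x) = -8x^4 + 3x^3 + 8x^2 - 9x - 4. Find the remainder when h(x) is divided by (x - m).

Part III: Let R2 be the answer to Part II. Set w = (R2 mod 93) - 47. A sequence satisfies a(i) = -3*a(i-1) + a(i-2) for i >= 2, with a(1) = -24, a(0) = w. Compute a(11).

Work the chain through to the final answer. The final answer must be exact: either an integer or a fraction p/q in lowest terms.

-1596390

Part I: cross terms: (-12*14 - 40*6)=-408, (40*17 - -8*14)=792, (-8*6 - -12*17)=156; twice the area = |540| = 540; area = 270; boundary points = 4 + 3 + 1 = 8; strictly interior points = area - boundary/2 + 1 = 267; answer 267
Part II: R1 = 267; m = -10; remainder = value at the root: -8*(-10)^4 + 3*(-10)^3 + 8*(-10)^2 - 9*(-10)^1 - 4 = (-80000) + (-3000) + (800) + (90) + (-4) = -82114; answer -82114
Part III: R2 = -82114; w = -42; a(2) = -3*(-24) + 1*(-42) = 30; iterating: a(2)=30, a(3)=-114, a(4)=372, a(5)=-1230, a(6)=4062, a(7)=-13416, a(8)=44310, a(9)=-146346, a(10)=483348, a(11)=-1596390; answer -1596390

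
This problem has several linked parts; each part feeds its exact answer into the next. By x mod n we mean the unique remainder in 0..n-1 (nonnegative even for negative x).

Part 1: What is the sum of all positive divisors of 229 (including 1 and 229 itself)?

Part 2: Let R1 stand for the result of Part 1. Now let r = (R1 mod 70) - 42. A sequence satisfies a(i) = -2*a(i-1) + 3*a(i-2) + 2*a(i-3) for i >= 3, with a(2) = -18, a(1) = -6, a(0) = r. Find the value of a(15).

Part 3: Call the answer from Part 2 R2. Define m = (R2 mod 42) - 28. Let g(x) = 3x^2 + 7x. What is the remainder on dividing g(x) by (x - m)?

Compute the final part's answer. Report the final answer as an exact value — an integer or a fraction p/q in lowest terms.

20

Part 1: 229 is prime, so its only divisors are 1 and 229; sigma = 1 + 229 = 230; answer 230
Part 2: R1 = 230; r = -22; a(3) = -2*(-18) + 3*(-6) + 2*(-22) = -26; iterating: a(3)=-26, a(4)=-14, a(5)=-86, a(6)=78, a(7)=-442, a(8)=946, a(9)=-3062, a(10)=8078, a(11)=-23450, a(12)=65010, a(13)=-184214, a(14)=516558, a(15)=-1455738; answer -1455738
Part 3: R2 = -1455738; m = -4; remainder = value at the root: 3*(-4)^2 + 7*(-4)^1 = (48) + (-28) = 20; answer 20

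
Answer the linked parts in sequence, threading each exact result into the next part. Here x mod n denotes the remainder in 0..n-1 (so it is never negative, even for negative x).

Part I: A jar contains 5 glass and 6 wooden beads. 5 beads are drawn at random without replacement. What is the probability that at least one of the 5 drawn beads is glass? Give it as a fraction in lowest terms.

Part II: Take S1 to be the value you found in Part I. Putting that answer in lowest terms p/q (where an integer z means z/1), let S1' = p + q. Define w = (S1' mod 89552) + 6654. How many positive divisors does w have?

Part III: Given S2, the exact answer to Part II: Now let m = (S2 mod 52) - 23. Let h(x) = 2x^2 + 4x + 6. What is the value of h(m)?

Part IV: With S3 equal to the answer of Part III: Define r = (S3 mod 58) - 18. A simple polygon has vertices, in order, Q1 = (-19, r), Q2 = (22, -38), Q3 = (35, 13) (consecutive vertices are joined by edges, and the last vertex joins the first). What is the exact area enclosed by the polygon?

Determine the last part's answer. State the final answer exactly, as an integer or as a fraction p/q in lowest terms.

2533/2

Part I: total draws C(11,5) = 462; complement C(6,5) = 6; favorable 462 - 6 = 456; P = 76/77; answer 76/77
Part II: S1 = 76/77; threaded value p + q = 153; w = 6807; 6807 = 3 * 2269; number of divisors = (1+1) * (1+1) = 4; answer 4
Part III: S2 = 4; m = -19; 2*(-19)^2 + 4*(-19)^1 + 6 = (722) + (-76) + (6) = 652; answer 652
Part IV: S3 = 652; r = -4; cross terms: (-19*-38 - 22*-4)=810, (22*13 - 35*-38)=1616, (35*-4 - -19*13)=107; twice the area = |2533| = 2533; area = 2533/2; answer 2533/2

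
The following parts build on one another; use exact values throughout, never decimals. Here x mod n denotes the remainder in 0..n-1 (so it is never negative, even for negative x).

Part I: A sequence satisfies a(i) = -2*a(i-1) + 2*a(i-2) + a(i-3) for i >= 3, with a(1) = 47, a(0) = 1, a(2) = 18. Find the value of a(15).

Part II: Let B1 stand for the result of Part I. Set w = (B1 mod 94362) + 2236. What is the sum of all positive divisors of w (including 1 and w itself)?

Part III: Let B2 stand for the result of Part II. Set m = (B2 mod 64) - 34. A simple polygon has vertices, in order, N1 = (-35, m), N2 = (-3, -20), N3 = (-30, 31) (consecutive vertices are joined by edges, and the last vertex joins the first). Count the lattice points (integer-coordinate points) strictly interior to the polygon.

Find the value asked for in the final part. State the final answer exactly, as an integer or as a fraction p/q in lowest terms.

Part I: a(3) = -2*(18) + 2*(47) + 1*(1) = 59; iterating: a(3)=59, a(4)=-35, a(5)=206, a(6)=-423, a(7)=1223, a(8)=-3086, a(9)=8195, a(10)=-21339, a(11)=55982, a(12)=-146447, a(13)=383519, a(14)=-1003950, a(15)=2628491; answer 2628491
Part II: B1 = 2628491; w = 82953; 82953 = 3^2 * 13 * 709; sigma = (1 + 3 + 9) * (1 + 13) * (1 + 709) = 13 * 14 * 710 = 129220; answer 129220
Part III: B2 = 129220; m = -30; cross terms: (-35*-20 - -3*-30)=610, (-3*31 - -30*-20)=-693, (-30*-30 - -35*31)=1985; twice the area = |1902| = 1902; area = 951; boundary points = 2 + 3 + 1 = 6; strictly interior points = area - boundary/2 + 1 = 949; answer 949

949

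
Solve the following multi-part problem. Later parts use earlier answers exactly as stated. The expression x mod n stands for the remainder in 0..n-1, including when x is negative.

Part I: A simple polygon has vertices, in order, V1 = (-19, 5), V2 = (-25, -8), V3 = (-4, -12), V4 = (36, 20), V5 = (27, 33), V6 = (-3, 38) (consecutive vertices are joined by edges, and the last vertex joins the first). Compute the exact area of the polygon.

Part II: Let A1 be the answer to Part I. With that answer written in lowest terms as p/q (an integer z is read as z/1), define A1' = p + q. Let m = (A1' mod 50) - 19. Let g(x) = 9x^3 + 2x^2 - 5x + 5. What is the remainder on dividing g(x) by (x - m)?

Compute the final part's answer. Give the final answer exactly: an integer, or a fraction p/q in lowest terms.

Part I: cross terms: (-19*-8 - -25*5)=277, (-25*-12 - -4*-8)=268, (-4*20 - 36*-12)=352, (36*33 - 27*20)=648, (27*38 - -3*33)=1125, (-3*5 - -19*38)=707; twice the area = |3377| = 3377; area = 3377/2; answer 3377/2
Part II: A1 = 3377/2; threaded value p + q = 3379; m = 10; remainder = value at the root: 9*(10)^3 + 2*(10)^2 - 5*(10)^1 + 5 = (9000) + (200) + (-50) + (5) = 9155; answer 9155

9155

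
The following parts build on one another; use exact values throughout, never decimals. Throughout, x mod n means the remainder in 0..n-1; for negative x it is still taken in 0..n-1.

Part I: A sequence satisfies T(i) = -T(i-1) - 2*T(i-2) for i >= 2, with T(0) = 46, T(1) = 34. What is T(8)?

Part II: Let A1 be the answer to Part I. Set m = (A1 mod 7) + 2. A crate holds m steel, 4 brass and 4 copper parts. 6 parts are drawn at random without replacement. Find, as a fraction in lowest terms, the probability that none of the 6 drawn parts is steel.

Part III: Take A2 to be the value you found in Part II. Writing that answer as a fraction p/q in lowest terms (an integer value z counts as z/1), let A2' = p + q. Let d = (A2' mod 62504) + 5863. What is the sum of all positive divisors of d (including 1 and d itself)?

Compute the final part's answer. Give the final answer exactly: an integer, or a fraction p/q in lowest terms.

Part I: T(2) = -1*(34) - 2*(46) = -126; iterating: T(2)=-126, T(3)=58, T(4)=194, T(5)=-310, T(6)=-78, T(7)=698, T(8)=-542; answer -542
Part II: A1 = -542; m = 6; total draws C(14,6) = 3003; favorable C(8,6) = 28; P = 4/429; answer 4/429
Part III: A2 = 4/429; threaded value p + q = 433; d = 6296; 6296 = 2^3 * 787; sigma = (1 + 2 + 4 + 8) * (1 + 787) = 15 * 788 = 11820; answer 11820

11820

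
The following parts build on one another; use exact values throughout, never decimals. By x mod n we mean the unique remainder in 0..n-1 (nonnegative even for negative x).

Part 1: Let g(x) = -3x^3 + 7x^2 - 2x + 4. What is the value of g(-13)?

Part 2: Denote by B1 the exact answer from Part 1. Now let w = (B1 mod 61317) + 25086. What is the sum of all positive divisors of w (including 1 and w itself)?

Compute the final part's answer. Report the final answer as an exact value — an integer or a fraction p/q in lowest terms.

Part 1: -3*(-13)^3 + 7*(-13)^2 - 2*(-13)^1 + 4 = (6591) + (1183) + (26) + (4) = 7804; answer 7804
Part 2: B1 = 7804; w = 32890; 32890 = 2 * 5 * 11 * 13 * 23; sigma = (1 + 2) * (1 + 5) * (1 + 11) * (1 + 13) * (1 + 23) = 3 * 6 * 12 * 14 * 24 = 72576; answer 72576

72576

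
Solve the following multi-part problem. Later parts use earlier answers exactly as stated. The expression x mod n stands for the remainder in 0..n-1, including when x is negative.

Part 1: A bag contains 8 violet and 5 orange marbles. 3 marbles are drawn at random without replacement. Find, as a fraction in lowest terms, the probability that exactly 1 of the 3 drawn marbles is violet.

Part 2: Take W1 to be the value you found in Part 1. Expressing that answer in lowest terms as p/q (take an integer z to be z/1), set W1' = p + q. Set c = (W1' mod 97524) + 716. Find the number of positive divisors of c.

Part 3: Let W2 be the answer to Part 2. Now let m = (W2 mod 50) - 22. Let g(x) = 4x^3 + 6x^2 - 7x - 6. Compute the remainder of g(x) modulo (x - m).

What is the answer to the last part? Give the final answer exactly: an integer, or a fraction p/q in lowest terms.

-21264

Part 1: total draws C(13,3) = 286; favorable C(8,1)*C(5,2) = 80; P = 40/143; answer 40/143
Part 2: W1 = 40/143; threaded value p + q = 183; c = 899; 899 = 29 * 31; number of divisors = (1+1) * (1+1) = 4; answer 4
Part 3: W2 = 4; m = -18; remainder = value at the root: 4*(-18)^3 + 6*(-18)^2 - 7*(-18)^1 - 6 = (-23328) + (1944) + (126) + (-6) = -21264; answer -21264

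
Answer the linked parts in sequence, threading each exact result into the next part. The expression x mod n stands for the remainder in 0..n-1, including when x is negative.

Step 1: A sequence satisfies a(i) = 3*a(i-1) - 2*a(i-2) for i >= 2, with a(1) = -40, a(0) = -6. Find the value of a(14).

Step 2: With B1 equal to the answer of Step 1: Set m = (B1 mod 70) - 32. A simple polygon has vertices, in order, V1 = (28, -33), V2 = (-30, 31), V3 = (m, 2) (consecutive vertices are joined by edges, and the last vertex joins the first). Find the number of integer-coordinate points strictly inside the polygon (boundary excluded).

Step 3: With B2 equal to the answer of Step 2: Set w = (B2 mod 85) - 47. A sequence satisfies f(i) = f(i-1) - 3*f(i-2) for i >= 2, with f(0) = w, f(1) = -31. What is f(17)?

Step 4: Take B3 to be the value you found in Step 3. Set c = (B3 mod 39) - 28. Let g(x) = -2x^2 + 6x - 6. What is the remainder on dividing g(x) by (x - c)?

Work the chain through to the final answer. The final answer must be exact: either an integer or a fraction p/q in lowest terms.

-482

Step 1: a(2) = 3*(-40) - 2*(-6) = -108; iterating: a(2)=-108, a(3)=-244, a(4)=-516, a(5)=-1060, a(6)=-2148, a(7)=-4324, a(8)=-8676, a(9)=-17380, a(10)=-34788, a(11)=-69604, a(12)=-139236, a(13)=-278500, a(14)=-557028; answer -557028
Step 2: B1 = -557028; m = 0; cross terms: (28*31 - -30*-33)=-122, (-30*2 - 0*31)=-60, (0*-33 - 28*2)=-56; twice the area = |-238| = 238; area = 119; boundary points = 2 + 1 + 7 = 10; strictly interior points = area - boundary/2 + 1 = 115; answer 115
Step 3: B2 = 115; w = -17; f(2) = 1*(-31) - 3*(-17) = 20; iterating: f(2)=20, f(3)=113, f(4)=53, f(5)=-286, f(6)=-445, f(7)=413, f(8)=1748, f(9)=509, f(10)=-4735, f(11)=-6262, f(12)=7943, f(13)=26729, f(14)=2900, f(15)=-77287, f(16)=-85987, f(17)=145874; answer 145874
Step 4: B3 = 145874; c = -14; remainder = value at the root: -2*(-14)^2 + 6*(-14)^1 - 6 = (-392) + (-84) + (-6) = -482; answer -482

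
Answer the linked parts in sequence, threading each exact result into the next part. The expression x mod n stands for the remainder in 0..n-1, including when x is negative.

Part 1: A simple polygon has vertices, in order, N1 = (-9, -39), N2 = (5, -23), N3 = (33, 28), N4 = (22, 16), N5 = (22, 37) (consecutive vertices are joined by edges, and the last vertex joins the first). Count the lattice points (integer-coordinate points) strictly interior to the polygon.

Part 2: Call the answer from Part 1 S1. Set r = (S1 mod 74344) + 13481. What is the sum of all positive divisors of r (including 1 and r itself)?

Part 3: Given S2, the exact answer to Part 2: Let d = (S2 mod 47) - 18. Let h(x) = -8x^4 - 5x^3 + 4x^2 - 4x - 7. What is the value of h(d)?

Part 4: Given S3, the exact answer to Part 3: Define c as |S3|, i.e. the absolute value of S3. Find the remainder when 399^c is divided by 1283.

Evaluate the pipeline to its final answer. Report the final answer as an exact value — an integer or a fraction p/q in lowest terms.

Part 1: cross terms: (-9*-23 - 5*-39)=402, (5*28 - 33*-23)=899, (33*16 - 22*28)=-88, (22*37 - 22*16)=462, (22*-39 - -9*37)=-525; twice the area = |1150| = 1150; area = 575; boundary points = 2 + 1 + 1 + 21 + 1 = 26; strictly interior points = area - boundary/2 + 1 = 563; answer 563
Part 2: S1 = 563; r = 14044; 14044 = 2^2 * 3511; sigma = (1 + 2 + 4) * (1 + 3511) = 7 * 3512 = 24584; answer 24584
Part 3: S2 = 24584; d = -15; -8*(-15)^4 - 5*(-15)^3 + 4*(-15)^2 - 4*(-15)^1 - 7 = (-405000) + (16875) + (900) + (60) + (-7) = -387172; answer -387172
Part 4: S3 = -387172; c = 387172; squarings mod 1283: 399^1=399, 399^2=109, 399^4=334, 399^8=1218, 399^16=376, 399^32=246, 399^64=215, 399^128=37, 399^256=86, 399^512=981, 399^1024=111, 399^2048=774, 399^4096=1198, 399^8192=810, 399^16384=487, 399^32768=1097, 399^65536=1238, 399^131072=742, 399^262144=157; 399^387172 = 399^4 * 399^32 * 399^64 * 399^2048 * 399^8192 * 399^16384 * 399^32768 * 399^65536 * 399^262144 = 1218 (mod 1283); answer 1218

1218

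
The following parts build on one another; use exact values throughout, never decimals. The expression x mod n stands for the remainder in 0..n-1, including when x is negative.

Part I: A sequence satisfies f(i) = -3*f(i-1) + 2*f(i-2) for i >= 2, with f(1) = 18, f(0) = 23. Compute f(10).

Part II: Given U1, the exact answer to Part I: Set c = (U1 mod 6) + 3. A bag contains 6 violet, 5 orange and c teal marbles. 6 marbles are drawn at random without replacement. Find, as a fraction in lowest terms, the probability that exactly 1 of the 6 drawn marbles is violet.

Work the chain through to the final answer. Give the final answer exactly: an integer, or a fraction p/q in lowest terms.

Part I: f(2) = -3*(18) + 2*(23) = -8; iterating: f(2)=-8, f(3)=60, f(4)=-196, f(5)=708, f(6)=-2516, f(7)=8964, f(8)=-31924, f(9)=113700, f(10)=-404948; answer -404948
Part II: U1 = -404948; c = 7; total draws C(18,6) = 18564; favorable C(6,1)*C(12,5) = 4752; P = 396/1547; answer 396/1547

396/1547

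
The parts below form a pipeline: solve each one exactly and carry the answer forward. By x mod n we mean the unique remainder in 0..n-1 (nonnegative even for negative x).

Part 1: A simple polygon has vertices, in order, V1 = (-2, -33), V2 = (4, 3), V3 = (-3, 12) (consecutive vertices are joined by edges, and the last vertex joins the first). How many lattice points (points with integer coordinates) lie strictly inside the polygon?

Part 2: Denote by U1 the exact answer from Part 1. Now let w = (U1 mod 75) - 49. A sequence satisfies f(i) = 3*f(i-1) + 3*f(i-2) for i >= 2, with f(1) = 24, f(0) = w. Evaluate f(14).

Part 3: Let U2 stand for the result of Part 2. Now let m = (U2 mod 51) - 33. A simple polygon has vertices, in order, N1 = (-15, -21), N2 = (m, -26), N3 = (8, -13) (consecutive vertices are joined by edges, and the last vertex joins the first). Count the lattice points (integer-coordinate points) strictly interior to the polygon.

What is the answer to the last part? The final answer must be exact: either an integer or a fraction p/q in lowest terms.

Part 1: cross terms: (-2*3 - 4*-33)=126, (4*12 - -3*3)=57, (-3*-33 - -2*12)=123; twice the area = |306| = 306; area = 153; boundary points = 6 + 1 + 1 = 8; strictly interior points = area - boundary/2 + 1 = 150; answer 150
Part 2: U1 = 150; w = -49; f(2) = 3*(24) + 3*(-49) = -75; iterating: f(2)=-75, f(3)=-153, f(4)=-684, f(5)=-2511, f(6)=-9585, f(7)=-36288, f(8)=-137619, f(9)=-521721, f(10)=-1978020, f(11)=-7499223, f(12)=-28431729, f(13)=-107792856, f(14)=-408673755; answer -408673755
Part 3: U2 = -408673755; m = -27; cross terms: (-15*-26 - -27*-21)=-177, (-27*-13 - 8*-26)=559, (8*-21 - -15*-13)=-363; twice the area = |19| = 19; area = 19/2; boundary points = 1 + 1 + 1 = 3; strictly interior points = area - boundary/2 + 1 = 9; answer 9

9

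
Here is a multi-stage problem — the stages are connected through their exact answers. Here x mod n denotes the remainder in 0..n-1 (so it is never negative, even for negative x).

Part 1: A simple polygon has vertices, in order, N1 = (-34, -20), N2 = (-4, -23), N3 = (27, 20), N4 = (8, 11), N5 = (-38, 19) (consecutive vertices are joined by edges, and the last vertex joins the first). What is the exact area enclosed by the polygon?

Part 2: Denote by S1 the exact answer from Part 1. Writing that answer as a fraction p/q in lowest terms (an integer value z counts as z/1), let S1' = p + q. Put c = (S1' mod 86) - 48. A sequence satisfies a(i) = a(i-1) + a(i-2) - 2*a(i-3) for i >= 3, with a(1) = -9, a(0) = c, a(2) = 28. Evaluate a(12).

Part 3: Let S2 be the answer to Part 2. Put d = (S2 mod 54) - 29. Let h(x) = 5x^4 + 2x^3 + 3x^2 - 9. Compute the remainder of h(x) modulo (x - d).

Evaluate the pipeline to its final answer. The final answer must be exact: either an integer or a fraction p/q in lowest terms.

817191

Part 1: cross terms: (-34*-23 - -4*-20)=702, (-4*20 - 27*-23)=541, (27*11 - 8*20)=137, (8*19 - -38*11)=570, (-38*-20 - -34*19)=1406; twice the area = |3356| = 3356; area = 1678; answer 1678
Part 2: S1 = 1678; threaded value p + q = 1679; c = -3; a(3) = 1*(28) + 1*(-9) - 2*(-3) = 25; iterating: a(3)=25, a(4)=71, a(5)=40, a(6)=61, a(7)=-41, a(8)=-60, a(9)=-223, a(10)=-201, a(11)=-304, a(12)=-59; answer -59
Part 3: S2 = -59; d = 20; remainder = value at the root: 5*(20)^4 + 2*(20)^3 + 3*(20)^2 - 9 = (800000) + (16000) + (1200) + (-9) = 817191; answer 817191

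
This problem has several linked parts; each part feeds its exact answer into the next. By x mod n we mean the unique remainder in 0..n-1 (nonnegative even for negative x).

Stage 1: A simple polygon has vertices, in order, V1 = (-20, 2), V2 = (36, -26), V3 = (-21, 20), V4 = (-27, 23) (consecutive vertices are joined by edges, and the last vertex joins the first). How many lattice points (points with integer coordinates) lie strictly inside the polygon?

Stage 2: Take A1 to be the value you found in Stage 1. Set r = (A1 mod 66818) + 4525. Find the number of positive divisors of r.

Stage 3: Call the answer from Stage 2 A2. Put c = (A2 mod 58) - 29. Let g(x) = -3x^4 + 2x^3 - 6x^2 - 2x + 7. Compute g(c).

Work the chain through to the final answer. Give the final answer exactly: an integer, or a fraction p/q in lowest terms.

Stage 1: cross terms: (-20*-26 - 36*2)=448, (36*20 - -21*-26)=174, (-21*23 - -27*20)=57, (-27*2 - -20*23)=406; twice the area = |1085| = 1085; area = 1085/2; boundary points = 28 + 1 + 3 + 7 = 39; strictly interior points = area - boundary/2 + 1 = 524; answer 524
Stage 2: A1 = 524; r = 5049; 5049 = 3^3 * 11 * 17; number of divisors = (3+1) * (1+1) * (1+1) = 16; answer 16
Stage 3: A2 = 16; c = -13; -3*(-13)^4 + 2*(-13)^3 - 6*(-13)^2 - 2*(-13)^1 + 7 = (-85683) + (-4394) + (-1014) + (26) + (7) = -91058; answer -91058

-91058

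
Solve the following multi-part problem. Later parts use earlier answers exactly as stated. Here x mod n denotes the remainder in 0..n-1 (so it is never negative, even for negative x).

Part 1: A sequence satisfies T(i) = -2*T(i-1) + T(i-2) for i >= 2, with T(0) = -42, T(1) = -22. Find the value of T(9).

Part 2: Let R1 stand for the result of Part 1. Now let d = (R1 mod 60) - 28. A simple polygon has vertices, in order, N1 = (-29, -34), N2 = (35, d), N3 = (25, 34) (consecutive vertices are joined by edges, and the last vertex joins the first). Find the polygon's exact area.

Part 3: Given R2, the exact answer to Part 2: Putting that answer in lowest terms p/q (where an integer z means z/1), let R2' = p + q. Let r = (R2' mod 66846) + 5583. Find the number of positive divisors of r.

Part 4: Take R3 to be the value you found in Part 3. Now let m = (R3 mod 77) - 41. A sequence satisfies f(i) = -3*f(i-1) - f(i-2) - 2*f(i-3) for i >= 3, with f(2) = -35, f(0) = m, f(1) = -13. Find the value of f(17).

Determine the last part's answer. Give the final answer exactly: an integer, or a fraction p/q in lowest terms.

460810295

Part 1: T(2) = -2*(-22) + 1*(-42) = 2; iterating: T(2)=2, T(3)=-26, T(4)=54, T(5)=-134, T(6)=322, T(7)=-778, T(8)=1878, T(9)=-4534; answer -4534
Part 2: R1 = -4534; d = -2; cross terms: (-29*-2 - 35*-34)=1248, (35*34 - 25*-2)=1240, (25*-34 - -29*34)=136; twice the area = |2624| = 2624; area = 1312; answer 1312
Part 3: R2 = 1312; threaded value p + q = 1313; r = 6896; 6896 = 2^4 * 431; number of divisors = (4+1) * (1+1) = 10; answer 10
Part 4: R3 = 10; m = -31; f(3) = -3*(-35) - 1*(-13) - 2*(-31) = 180; iterating: f(3)=180, f(4)=-479, f(5)=1327, f(6)=-3862, f(7)=11217, f(8)=-32443, f(9)=93836, f(10)=-271499, f(11)=785547, f(12)=-2272814, f(13)=6575893, f(14)=-19025959, f(15)=55047612, f(16)=-159268663, f(17)=460810295; answer 460810295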